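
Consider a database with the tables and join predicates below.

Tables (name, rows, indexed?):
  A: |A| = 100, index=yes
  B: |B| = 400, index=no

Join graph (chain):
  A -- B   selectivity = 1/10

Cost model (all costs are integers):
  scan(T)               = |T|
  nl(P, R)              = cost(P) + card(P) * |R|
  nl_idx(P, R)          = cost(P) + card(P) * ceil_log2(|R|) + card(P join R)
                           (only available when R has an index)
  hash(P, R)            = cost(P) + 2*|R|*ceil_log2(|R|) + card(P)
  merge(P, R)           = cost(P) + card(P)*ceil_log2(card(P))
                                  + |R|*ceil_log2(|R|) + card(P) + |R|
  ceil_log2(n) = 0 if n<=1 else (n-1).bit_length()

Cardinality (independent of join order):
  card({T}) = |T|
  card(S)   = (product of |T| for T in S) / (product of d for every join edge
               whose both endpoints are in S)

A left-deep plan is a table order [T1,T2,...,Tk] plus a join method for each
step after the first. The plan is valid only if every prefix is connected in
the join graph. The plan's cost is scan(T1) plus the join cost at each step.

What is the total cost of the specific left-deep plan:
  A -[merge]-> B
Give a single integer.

step 1: scan A: cost=100, card=100
step 2: join B via merge
    card(P join B) = 100*400/(10) = 4000
    cost = 100 + 100*7 + 400*9 + 100 + 400 = 4900

4900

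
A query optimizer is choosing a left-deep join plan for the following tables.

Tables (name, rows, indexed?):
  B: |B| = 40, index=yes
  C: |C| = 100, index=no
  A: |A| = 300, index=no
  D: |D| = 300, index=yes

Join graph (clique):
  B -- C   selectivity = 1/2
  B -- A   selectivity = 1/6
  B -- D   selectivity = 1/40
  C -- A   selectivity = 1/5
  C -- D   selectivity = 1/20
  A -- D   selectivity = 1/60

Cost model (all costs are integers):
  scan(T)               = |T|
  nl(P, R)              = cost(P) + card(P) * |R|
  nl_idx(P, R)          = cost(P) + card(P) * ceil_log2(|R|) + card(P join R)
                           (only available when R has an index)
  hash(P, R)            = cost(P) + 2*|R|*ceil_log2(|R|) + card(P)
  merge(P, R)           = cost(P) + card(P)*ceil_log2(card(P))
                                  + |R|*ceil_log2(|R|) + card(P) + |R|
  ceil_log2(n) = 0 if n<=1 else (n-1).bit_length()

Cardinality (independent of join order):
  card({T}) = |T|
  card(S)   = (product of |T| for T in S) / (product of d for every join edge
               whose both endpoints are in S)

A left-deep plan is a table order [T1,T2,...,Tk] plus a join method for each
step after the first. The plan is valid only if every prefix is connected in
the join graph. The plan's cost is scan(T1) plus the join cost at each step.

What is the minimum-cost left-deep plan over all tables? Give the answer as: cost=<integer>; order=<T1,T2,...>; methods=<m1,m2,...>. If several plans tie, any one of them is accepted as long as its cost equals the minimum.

Selinger DP (subsets sized 1..n):
  {B}: scan cost=40, card=40
  {C}: scan cost=100, card=100
  {A}: scan cost=300, card=300
  {D}: scan cost=300, card=300
  {BC}: card=2000; try (B,hash)→680, (C,merge)→1120, (B,merge)→1180, (C,hash)→1480, (B,nl_idx)→2700, (C,nl)→4040 …(+1); best=680 via (B,hash)
  {AB}: card=2000; try (B,hash)→1080, (A,merge)→3320, (B,merge)→3580, (B,nl_idx)→4100, (A,hash)→5480, (A,nl)→12040 …(+1); best=1080 via (B,hash)
  {BD}: card=300; try (D,nl_idx)→700, (B,hash)→1080, (B,nl_idx)→2400, (D,merge)→3320, (B,merge)→3580, (D,hash)→5480 …(+2); best=700 via (D,nl_idx)
  {AC}: card=6000; try (C,hash)→2000, (A,merge)→3900, (C,merge)→4100, (A,hash)→5600, (A,nl)→30100, (C,nl)→30300; best=2000 via (C,hash)
  {CD}: card=1500; try (C,hash)→2000, (D,nl_idx)→2500, (D,merge)→3900, (C,merge)→4100, (D,hash)→5600, (D,nl)→30100 …(+1); best=2000 via (C,hash)
  {AD}: card=1500; try (D,nl_idx)→4500, (D,hash)→6000, (A,hash)→6000, (D,merge)→6300, (A,merge)→6300, (D,nl)→90300 …(+1); best=4500 via (D,nl_idx)
  {ABC}: card=20000; try (C,hash)→4480, (A,hash)→8080, (B,hash)→8480, (C,merge)→25880, (A,merge)→27680, (B,nl_idx)→58000 …(+4); best=4480 via (C,hash)
  {BCD}: card=750; try (C,hash)→2400, (B,hash)→3980, (C,merge)→4500, (D,hash)→8080, (B,nl_idx)→11750, (D,nl_idx)→19430 …(+5); best=2400 via (C,hash)
  {ABD}: card=250; try (A,hash)→6400, (B,hash)→6480, (A,merge)→6700, (D,hash)→8480, (B,nl_idx)→13750, (D,nl_idx)→19330 …(+5); best=6400 via (A,hash)
  {ACD}: card=1500; try (C,hash)→7400, (A,hash)→8900, (D,hash)→13400, (A,merge)→23000, (C,merge)→23300, (D,nl_idx)→57500 …(+4); best=7400 via (C,hash)
  {ABCD}: card=125; try (C,hash)→8050, (A,hash)→8550, (B,hash)→9380, (C,merge)→9450, (A,merge)→13650, (B,nl_idx)→16525 …(+8); best=8050 via (C,hash)

cost=8050; order=B,D,A,C; methods=nl_idx,hash,hash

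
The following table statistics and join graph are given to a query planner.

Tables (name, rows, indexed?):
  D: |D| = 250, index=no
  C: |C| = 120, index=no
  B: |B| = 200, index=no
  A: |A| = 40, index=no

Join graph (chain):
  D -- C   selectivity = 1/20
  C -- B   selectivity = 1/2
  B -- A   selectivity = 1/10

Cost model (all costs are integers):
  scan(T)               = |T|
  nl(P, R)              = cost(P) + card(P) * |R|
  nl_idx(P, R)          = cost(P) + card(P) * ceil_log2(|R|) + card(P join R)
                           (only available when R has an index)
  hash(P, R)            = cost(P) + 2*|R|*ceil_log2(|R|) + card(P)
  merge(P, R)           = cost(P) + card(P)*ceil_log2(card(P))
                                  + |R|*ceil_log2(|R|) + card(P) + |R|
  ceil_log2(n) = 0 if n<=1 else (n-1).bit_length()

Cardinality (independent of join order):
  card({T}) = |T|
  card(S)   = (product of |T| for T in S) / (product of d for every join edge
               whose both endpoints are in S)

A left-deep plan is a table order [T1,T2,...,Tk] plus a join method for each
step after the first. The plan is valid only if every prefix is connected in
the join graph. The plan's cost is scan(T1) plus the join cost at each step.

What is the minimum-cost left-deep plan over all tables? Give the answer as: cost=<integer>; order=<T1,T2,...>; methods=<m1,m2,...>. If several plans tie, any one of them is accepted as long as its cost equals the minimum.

cost=55360; order=B,A,C,D; methods=hash,hash,hash

Selinger DP (subsets sized 1..n):
  {D}: scan cost=250, card=250
  {C}: scan cost=120, card=120
  {B}: scan cost=200, card=200
  {A}: scan cost=40, card=40
  {CD}: card=1500; try (C,hash)→2180, (D,merge)→3330, (C,merge)→3460, (D,hash)→4240, (D,nl)→30120, (C,nl)→30250; best=2180 via (C,hash)
  {BC}: card=12000; try (C,hash)→2080, (B,merge)→2880, (C,merge)→2960, (B,hash)→3440, (B,nl)→24120, (C,nl)→24200; best=2080 via (C,hash)
  {AB}: card=800; try (A,hash)→880, (B,merge)→2120, (A,merge)→2280, (B,hash)→3280, (B,nl)→8040, (A,nl)→8200; best=880 via (A,hash)
  {BCD}: card=150000; try (B,hash)→6880, (D,hash)→18080, (B,merge)→21980, (D,merge)→184330, (B,nl)→302180, (D,nl)→3002080; best=6880 via (B,hash)
  {ABC}: card=48000; try (C,hash)→3360, (C,merge)→10640, (A,hash)→14560, (C,nl)→96880, (A,merge)→182360, (A,nl)→482080; best=3360 via (C,hash)
  {ABCD}: card=600000; try (D,hash)→55360, (A,hash)→157360, (D,merge)→821610, (A,merge)→2857160, (A,nl)→6006880, (D,nl)→12003360; best=55360 via (D,hash)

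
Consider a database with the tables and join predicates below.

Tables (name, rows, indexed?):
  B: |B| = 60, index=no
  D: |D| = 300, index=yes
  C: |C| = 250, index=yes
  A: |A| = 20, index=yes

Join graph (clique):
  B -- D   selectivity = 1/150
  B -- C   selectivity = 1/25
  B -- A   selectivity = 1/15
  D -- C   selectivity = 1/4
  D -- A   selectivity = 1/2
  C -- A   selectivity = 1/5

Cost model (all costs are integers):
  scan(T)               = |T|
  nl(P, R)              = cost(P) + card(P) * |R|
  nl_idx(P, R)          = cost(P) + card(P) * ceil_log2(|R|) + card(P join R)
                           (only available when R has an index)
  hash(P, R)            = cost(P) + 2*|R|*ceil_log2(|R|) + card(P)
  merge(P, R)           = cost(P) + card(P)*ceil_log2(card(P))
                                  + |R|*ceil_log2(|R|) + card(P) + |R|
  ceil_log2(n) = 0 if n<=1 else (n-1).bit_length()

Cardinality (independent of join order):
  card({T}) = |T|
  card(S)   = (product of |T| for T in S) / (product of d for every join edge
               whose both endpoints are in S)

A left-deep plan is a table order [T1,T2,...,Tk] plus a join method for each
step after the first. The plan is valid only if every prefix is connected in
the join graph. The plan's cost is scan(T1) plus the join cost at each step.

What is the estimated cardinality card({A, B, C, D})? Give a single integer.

Tables in S: A(20), B(60), C(250), D(300)
Edges inside S: B-D(d=150), B-C(d=25), B-A(d=15), D-C(d=4), D-A(d=2), C-A(d=5)
numerator = 20 * 60 * 250 * 300 = 90000000
denominator = 150 * 25 * 15 * 4 * 2 * 5 = 2250000
card(S) = 90000000 / 2250000 = 40

40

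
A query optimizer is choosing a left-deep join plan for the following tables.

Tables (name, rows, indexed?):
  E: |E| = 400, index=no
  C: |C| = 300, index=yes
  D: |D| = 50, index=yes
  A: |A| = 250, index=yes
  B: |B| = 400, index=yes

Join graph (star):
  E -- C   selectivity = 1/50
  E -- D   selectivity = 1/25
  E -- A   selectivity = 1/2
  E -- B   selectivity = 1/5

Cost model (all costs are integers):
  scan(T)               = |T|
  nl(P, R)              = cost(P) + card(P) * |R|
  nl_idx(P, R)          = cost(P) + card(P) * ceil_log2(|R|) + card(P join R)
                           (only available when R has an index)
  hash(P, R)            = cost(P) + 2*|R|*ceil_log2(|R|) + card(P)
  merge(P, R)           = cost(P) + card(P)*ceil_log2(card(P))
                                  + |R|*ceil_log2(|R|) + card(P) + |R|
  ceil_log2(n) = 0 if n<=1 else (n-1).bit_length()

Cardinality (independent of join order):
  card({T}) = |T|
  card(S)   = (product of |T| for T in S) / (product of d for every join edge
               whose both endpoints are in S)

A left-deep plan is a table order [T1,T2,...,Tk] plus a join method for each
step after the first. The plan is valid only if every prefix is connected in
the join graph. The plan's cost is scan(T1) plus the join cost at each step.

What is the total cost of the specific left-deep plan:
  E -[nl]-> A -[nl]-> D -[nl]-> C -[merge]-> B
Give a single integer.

step 1: scan E: cost=400, card=400
step 2: join A via nl
    card(P join A) = 400*250/(2) = 50000
    cost = 400 + 400*250 = 100400
step 3: join D via nl
    card(P join D) = 50000*50/(25) = 100000
    cost = 100400 + 50000*50 = 2600400
step 4: join C via nl
    card(P join C) = 100000*300/(50) = 600000
    cost = 2600400 + 100000*300 = 32600400
step 5: join B via merge
    card(P join B) = 600000*400/(5) = 48000000
    cost = 32600400 + 600000*20 + 400*9 + 600000 + 400 = 45204400

45204400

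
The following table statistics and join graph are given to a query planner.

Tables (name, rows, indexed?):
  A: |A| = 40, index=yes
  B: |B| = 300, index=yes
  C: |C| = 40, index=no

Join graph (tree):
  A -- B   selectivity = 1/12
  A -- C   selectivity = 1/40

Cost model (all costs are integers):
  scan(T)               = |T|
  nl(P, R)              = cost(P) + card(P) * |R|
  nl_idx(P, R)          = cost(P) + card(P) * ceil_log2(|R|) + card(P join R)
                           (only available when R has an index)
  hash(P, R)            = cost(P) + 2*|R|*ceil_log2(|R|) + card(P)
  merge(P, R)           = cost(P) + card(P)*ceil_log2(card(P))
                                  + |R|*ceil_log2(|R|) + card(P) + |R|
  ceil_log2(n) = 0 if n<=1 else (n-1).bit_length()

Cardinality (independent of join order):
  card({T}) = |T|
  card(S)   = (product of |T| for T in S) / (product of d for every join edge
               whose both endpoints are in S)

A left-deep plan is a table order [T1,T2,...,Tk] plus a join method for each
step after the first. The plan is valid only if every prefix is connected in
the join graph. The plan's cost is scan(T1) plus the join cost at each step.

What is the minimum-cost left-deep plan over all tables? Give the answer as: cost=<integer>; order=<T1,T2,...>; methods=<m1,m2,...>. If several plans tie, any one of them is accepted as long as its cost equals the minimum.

Selinger DP (subsets sized 1..n):
  {A}: scan cost=40, card=40
  {B}: scan cost=300, card=300
  {C}: scan cost=40, card=40
  {AB}: card=1000; try (A,hash)→1080, (B,nl_idx)→1400, (A,nl_idx)→3100, (B,merge)→3320, (A,merge)→3580, (B,hash)→5480 …(+2); best=1080 via (A,hash)
  {AC}: card=40; try (A,nl_idx)→320, (C,hash)→560, (A,hash)→560, (C,merge)→600, (A,merge)→600, (C,nl)→1640 …(+1); best=320 via (A,nl_idx)
  {ABC}: card=1000; try (B,nl_idx)→1680, (C,hash)→2560, (B,merge)→3600, (B,hash)→5760, (B,nl)→12320, (C,merge)→12360 …(+1); best=1680 via (B,nl_idx)

cost=1680; order=C,A,B; methods=nl_idx,nl_idx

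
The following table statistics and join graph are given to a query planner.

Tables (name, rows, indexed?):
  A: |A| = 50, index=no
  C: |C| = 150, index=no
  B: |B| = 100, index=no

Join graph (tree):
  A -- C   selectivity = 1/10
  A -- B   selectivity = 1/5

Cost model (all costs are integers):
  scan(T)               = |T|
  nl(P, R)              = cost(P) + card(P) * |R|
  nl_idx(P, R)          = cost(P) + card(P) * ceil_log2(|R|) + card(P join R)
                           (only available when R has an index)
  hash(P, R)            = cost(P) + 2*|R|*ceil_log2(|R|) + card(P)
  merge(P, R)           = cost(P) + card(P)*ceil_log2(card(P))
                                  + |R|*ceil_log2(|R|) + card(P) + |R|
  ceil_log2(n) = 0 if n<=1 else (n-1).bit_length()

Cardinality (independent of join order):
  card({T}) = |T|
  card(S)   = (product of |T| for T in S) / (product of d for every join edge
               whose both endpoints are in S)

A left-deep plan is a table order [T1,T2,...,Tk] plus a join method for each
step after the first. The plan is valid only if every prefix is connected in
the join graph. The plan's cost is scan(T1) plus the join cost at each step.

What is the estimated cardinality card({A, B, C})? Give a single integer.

Tables in S: A(50), B(100), C(150)
Edges inside S: A-C(d=10), A-B(d=5)
numerator = 50 * 100 * 150 = 750000
denominator = 10 * 5 = 50
card(S) = 750000 / 50 = 15000

15000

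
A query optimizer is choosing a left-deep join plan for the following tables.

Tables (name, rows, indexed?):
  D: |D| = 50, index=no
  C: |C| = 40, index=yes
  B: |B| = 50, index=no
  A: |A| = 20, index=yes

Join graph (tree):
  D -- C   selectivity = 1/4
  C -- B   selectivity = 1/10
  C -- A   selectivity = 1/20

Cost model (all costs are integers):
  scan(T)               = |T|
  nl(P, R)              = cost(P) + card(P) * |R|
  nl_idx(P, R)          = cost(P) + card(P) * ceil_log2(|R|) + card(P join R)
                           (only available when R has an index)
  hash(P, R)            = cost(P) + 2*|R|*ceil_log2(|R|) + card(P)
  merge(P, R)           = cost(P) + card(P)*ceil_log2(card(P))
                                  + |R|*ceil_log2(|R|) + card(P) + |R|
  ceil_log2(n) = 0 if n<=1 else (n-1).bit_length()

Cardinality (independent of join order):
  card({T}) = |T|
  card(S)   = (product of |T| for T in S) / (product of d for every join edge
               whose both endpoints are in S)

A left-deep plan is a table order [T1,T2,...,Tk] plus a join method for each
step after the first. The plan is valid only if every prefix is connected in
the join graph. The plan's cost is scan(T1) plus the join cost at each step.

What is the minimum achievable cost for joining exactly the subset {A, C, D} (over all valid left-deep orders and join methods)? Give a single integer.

Selinger DP over subsets of {A,C,D}:
  {D}: scan cost=50, card=50
  {C}: scan cost=40, card=40
  {A}: scan cost=20, card=20
  {CD}: card=500; try (C,hash)→580, (D,merge)→670, (D,hash)→680, (C,merge)→680, (C,nl_idx)→850, (D,nl)→2040 …(+1); best=580 via (C,hash)
  {AC}: card=40; try (C,nl_idx)→180, (A,hash)→280, (A,nl_idx)→280, (C,merge)→420, (A,merge)→440, (C,hash)→520 …(+2); best=180 via (C,nl_idx)
  {ACD}: card=500; try (D,merge)→810, (D,hash)→820, (A,hash)→1280, (D,nl)→2180, (A,nl_idx)→3580, (A,merge)→5700 …(+1); best=810 via (D,merge)

810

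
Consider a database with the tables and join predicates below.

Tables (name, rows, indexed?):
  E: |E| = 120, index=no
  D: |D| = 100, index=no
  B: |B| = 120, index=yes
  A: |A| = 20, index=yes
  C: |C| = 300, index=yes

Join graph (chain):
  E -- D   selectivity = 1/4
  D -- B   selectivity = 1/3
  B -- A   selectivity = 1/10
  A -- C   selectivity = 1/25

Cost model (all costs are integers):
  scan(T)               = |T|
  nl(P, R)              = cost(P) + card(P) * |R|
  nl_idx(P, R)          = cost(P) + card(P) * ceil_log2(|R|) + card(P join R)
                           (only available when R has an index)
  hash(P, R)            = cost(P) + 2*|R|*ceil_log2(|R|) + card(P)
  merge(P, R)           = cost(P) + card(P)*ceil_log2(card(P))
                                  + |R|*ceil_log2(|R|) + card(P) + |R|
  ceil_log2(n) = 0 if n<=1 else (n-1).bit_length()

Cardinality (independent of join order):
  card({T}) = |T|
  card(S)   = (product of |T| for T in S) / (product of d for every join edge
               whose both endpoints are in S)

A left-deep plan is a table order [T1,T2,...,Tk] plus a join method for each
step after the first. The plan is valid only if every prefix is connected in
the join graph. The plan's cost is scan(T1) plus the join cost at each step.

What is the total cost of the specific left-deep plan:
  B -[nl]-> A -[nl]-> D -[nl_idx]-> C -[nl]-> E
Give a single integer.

11714520

step 1: scan B: cost=120, card=120
step 2: join A via nl
    card(P join A) = 120*20/(10) = 240
    cost = 120 + 120*20 = 2520
step 3: join D via nl
    card(P join D) = 240*100/(3) = 8000
    cost = 2520 + 240*100 = 26520
step 4: join C via nl_idx
    card(P join C) = 8000*300/(25) = 96000
    cost = 26520 + 8000*9 + 96000 = 194520
step 5: join E via nl
    card(P join E) = 96000*120/(4) = 2880000
    cost = 194520 + 96000*120 = 11714520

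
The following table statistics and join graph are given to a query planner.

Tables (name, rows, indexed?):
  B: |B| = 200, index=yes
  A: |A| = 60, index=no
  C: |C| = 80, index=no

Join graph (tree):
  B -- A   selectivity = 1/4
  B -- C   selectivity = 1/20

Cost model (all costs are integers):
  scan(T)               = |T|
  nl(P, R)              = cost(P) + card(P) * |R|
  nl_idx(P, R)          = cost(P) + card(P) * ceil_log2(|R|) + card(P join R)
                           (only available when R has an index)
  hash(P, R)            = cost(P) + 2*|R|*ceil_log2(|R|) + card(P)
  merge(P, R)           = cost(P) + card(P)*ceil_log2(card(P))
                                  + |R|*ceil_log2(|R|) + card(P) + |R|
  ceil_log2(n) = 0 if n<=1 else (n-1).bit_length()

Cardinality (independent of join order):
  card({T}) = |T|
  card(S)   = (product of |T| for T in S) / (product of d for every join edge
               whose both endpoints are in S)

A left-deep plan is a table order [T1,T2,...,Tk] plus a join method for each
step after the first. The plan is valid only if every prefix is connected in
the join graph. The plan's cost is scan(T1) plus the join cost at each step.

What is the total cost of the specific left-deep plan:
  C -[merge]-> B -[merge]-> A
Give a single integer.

11740

step 1: scan C: cost=80, card=80
step 2: join B via merge
    card(P join B) = 80*200/(20) = 800
    cost = 80 + 80*7 + 200*8 + 80 + 200 = 2520
step 3: join A via merge
    card(P join A) = 800*60/(4) = 12000
    cost = 2520 + 800*10 + 60*6 + 800 + 60 = 11740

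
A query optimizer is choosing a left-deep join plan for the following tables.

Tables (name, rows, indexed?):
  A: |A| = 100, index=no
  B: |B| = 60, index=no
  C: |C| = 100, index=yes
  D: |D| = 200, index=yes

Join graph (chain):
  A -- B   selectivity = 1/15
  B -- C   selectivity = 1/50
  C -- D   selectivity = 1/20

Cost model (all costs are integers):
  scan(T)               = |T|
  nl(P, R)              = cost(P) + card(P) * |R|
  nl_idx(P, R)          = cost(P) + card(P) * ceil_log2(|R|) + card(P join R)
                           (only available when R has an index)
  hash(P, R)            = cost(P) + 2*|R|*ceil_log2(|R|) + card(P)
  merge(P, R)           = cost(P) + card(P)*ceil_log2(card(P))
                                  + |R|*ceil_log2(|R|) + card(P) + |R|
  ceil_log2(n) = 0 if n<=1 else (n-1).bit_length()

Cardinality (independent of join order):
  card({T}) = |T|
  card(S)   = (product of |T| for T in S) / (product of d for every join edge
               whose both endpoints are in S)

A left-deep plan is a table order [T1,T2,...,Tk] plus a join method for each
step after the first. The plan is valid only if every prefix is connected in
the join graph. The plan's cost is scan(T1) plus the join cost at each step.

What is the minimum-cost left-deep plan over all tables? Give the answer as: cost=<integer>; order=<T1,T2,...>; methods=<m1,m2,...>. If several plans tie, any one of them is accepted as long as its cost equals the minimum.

Selinger DP (subsets sized 1..n):
  {A}: scan cost=100, card=100
  {B}: scan cost=60, card=60
  {C}: scan cost=100, card=100
  {D}: scan cost=200, card=200
  {AB}: card=400; try (B,hash)→920, (A,merge)→1280, (B,merge)→1320, (A,hash)→1520, (A,nl)→6060, (B,nl)→6100; best=920 via (B,hash)
  {BC}: card=120; try (C,nl_idx)→600, (B,hash)→920, (C,merge)→1280, (B,merge)→1320, (C,hash)→1520, (C,nl)→6060 …(+1); best=600 via (C,nl_idx)
  {CD}: card=1000; try (C,hash)→1800, (D,nl_idx)→1900, (C,nl_idx)→2600, (D,merge)→2700, (C,merge)→2800, (D,hash)→3400 …(+2); best=1800 via (C,hash)
  {ABC}: card=800; try (A,hash)→2120, (A,merge)→2360, (C,hash)→2720, (C,nl_idx)→4520, (C,merge)→5720, (A,nl)→12600 …(+1); best=2120 via (A,hash)
  {BCD}: card=1200; try (D,nl_idx)→2760, (D,merge)→3360, (B,hash)→3520, (D,hash)→3920, (B,merge)→13220, (D,nl)→24600 …(+1); best=2760 via (D,nl_idx)
  {ABCD}: card=8000; try (A,hash)→5360, (D,hash)→6120, (D,merge)→12720, (D,nl_idx)→16520, (A,merge)→17960, (A,nl)→122760 …(+1); best=5360 via (A,hash)

cost=5360; order=B,C,D,A; methods=nl_idx,nl_idx,hash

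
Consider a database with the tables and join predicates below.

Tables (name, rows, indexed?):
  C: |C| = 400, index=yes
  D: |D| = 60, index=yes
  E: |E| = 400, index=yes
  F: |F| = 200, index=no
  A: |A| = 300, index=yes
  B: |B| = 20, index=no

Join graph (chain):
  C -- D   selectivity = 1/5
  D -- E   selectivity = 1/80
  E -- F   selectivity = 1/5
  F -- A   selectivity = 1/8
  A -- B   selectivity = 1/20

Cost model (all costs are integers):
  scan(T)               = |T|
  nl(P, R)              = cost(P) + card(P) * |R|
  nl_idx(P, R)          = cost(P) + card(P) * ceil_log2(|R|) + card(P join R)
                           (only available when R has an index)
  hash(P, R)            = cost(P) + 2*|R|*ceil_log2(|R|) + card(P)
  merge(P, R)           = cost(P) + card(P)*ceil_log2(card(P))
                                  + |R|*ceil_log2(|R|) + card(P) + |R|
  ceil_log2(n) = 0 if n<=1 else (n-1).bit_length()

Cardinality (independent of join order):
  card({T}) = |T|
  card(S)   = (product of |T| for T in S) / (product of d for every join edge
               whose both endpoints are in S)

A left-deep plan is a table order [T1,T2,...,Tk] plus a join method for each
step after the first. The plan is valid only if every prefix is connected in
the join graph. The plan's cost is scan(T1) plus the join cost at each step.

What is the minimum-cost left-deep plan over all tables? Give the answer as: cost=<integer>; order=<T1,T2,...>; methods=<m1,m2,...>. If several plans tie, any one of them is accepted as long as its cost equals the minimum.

cost=929200; order=D,E,F,A,B,C; methods=nl_idx,hash,hash,hash,hash

Selinger DP (subsets sized 1..n):
  {C}: scan cost=400, card=400
  {D}: scan cost=60, card=60
  {E}: scan cost=400, card=400
  {F}: scan cost=200, card=200
  {A}: scan cost=300, card=300
  {B}: scan cost=20, card=20
  {CD}: card=4800; try (D,hash)→1520, (C,merge)→4480, (D,merge)→4820, (C,nl_idx)→5400, (C,hash)→7320, (D,nl_idx)→7600 …(+2); best=1520 via (D,hash)
  {DE}: card=300; try (E,nl_idx)→900, (D,hash)→1520, (D,nl_idx)→3100, (E,merge)→4480, (D,merge)→4820, (E,hash)→7320 …(+2); best=900 via (E,nl_idx)
  {EF}: card=16000; try (F,hash)→4000, (E,merge)→6000, (F,merge)→6200, (E,hash)→7600, (E,nl_idx)→18000, (E,nl)→80200 …(+1); best=4000 via (F,hash)
  {AF}: card=7500; try (F,hash)→3800, (A,merge)→5000, (F,merge)→5100, (A,hash)→5800, (A,nl_idx)→9500, (A,nl)→60200 …(+1); best=3800 via (F,hash)
  {AB}: card=300; try (A,nl_idx)→500, (B,hash)→800, (A,merge)→3140, (B,merge)→3420, (A,hash)→5440, (A,nl)→6020 …(+1); best=500 via (A,nl_idx)
  {CDE}: card=24000; try (C,merge)→7900, (C,hash)→8400, (E,hash)→13520, (C,nl_idx)→27600, (E,nl_idx)→68720, (E,merge)→72720 …(+2); best=7900 via (C,merge)
  {DEF}: card=12000; try (F,hash)→4400, (F,merge)→5700, (D,hash)→20720, (F,nl)→60900, (D,nl_idx)→112000, (D,merge)→244420 …(+1); best=4400 via (F,hash)
  {AEF}: card=600000; try (E,hash)→18500, (A,hash)→25400, (E,merge)→112800, (A,merge)→247000, (E,nl_idx)→671300, (A,nl_idx)→748000 …(+2); best=18500 via (E,hash)
  {ABF}: card=7500; try (F,hash)→4000, (F,merge)→5300, (B,hash)→11500, (F,nl)→60500, (B,merge)→108920, (B,nl)→153800; best=4000 via (F,hash)
  {CDEF}: card=960000; try (C,hash)→23600, (F,hash)→35100, (C,merge)→188400, (F,merge)→393700, (C,nl_idx)→1072400, (C,nl)→4804400 …(+1); best=23600 via (C,hash)
  {ADEF}: card=450000; try (A,hash)→21800, (A,merge)→187400, (A,nl_idx)→562400, (D,hash)→619220, (A,nl)→3604400, (D,nl_idx)→4068500 …(+2); best=21800 via (A,hash)
  {ABEF}: card=600000; try (E,hash)→18700, (E,merge)→113000, (B,hash)→618700, (E,nl_idx)→671500, (E,nl)→3004000, (B,nl)→12018500 …(+1); best=18700 via (E,hash)
  {ACDEF}: card=36000000; try (C,hash)→479000, (A,hash)→989000, (C,merge)→9025800, (A,merge)→20186600, (C,nl_idx)→40071800, (A,nl_idx)→44663600 …(+2); best=479000 via (C,hash)
  {ABDEF}: card=450000; try (B,hash)→472000, (D,hash)→619420, (D,nl_idx)→4068700, (B,nl)→9021800, (B,merge)→9021920, (D,merge)→12619120 …(+1); best=472000 via (B,hash)
  {ABCDEF}: card=36000000; try (C,hash)→929200, (C,merge)→9476000, (B,hash)→36479200, (C,nl_idx)→40522000, (C,nl)→180472000, (B,nl)→720479000 …(+1); best=929200 via (C,hash)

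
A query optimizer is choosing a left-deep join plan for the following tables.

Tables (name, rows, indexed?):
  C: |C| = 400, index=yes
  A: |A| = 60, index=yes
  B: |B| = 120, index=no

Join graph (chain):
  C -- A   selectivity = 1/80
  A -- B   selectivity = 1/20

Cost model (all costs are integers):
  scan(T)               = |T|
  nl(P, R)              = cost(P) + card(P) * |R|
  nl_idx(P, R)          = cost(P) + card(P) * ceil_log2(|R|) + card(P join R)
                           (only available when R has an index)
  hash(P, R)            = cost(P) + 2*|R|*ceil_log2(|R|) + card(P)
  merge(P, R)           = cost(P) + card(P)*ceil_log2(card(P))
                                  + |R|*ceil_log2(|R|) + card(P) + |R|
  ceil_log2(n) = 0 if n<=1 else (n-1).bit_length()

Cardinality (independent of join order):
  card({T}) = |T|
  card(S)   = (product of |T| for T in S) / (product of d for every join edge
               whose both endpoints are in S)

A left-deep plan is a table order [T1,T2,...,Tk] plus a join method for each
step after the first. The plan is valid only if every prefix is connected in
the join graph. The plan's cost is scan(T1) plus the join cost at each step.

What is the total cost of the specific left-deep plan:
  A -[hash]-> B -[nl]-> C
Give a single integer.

145800

step 1: scan A: cost=60, card=60
step 2: join B via hash
    card(P join B) = 60*120/(20) = 360
    cost = 60 + 2*120*7 + 60 = 1800
step 3: join C via nl
    card(P join C) = 360*400/(80) = 1800
    cost = 1800 + 360*400 = 145800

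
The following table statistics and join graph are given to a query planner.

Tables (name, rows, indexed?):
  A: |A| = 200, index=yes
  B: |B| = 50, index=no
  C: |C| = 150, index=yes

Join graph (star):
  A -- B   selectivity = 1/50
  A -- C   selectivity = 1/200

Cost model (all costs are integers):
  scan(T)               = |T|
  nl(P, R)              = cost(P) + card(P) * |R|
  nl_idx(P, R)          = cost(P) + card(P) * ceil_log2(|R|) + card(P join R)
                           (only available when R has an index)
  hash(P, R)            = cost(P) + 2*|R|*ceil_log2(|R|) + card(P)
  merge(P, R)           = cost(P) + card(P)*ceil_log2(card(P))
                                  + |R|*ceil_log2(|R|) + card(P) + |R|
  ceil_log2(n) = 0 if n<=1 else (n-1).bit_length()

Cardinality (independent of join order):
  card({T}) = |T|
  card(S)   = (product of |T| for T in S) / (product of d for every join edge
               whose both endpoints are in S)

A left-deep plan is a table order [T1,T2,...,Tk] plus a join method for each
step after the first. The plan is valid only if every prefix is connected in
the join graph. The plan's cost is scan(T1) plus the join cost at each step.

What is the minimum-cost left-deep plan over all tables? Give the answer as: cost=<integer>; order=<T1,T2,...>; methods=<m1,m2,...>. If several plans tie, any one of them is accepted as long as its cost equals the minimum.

cost=2250; order=C,A,B; methods=nl_idx,hash

Selinger DP (subsets sized 1..n):
  {A}: scan cost=200, card=200
  {B}: scan cost=50, card=50
  {C}: scan cost=150, card=150
  {AB}: card=200; try (A,nl_idx)→650, (B,hash)→1000, (A,merge)→2200, (B,merge)→2350, (A,hash)→3300, (A,nl)→10050 …(+1); best=650 via (A,nl_idx)
  {AC}: card=150; try (A,nl_idx)→1500, (C,nl_idx)→1950, (C,hash)→2800, (A,merge)→3300, (C,merge)→3350, (A,hash)→3500 …(+2); best=1500 via (A,nl_idx)
  {ABC}: card=150; try (B,hash)→2250, (C,nl_idx)→2400, (B,merge)→3200, (C,hash)→3250, (C,merge)→3800, (B,nl)→9000 …(+1); best=2250 via (B,hash)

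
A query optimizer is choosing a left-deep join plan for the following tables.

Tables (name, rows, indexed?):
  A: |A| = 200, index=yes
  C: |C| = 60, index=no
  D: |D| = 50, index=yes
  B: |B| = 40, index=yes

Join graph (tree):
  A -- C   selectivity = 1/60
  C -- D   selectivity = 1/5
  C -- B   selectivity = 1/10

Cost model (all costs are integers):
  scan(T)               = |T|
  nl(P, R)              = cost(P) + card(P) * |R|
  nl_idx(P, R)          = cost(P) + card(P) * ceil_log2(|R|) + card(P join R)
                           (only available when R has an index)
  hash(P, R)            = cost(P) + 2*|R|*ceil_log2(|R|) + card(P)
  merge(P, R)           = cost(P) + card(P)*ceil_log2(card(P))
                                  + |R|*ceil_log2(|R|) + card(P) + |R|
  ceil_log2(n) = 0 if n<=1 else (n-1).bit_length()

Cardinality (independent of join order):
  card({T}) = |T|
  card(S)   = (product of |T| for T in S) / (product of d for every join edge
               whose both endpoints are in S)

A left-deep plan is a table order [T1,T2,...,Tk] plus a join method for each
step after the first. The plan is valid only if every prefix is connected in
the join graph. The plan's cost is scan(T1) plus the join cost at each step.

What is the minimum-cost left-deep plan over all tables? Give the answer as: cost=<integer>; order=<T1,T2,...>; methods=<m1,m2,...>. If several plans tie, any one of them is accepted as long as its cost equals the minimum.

cost=2820; order=C,A,B,D; methods=nl_idx,hash,hash

Selinger DP (subsets sized 1..n):
  {A}: scan cost=200, card=200
  {C}: scan cost=60, card=60
  {D}: scan cost=50, card=50
  {B}: scan cost=40, card=40
  {AC}: card=200; try (A,nl_idx)→740, (C,hash)→1120, (A,merge)→2280, (C,merge)→2420, (A,hash)→3320, (A,nl)→12060 …(+1); best=740 via (A,nl_idx)
  {CD}: card=600; try (D,hash)→720, (C,hash)→820, (C,merge)→820, (D,merge)→830, (D,nl_idx)→1020, (C,nl)→3050 …(+1); best=720 via (D,hash)
  {BC}: card=240; try (B,hash)→600, (B,nl_idx)→660, (C,merge)→740, (B,merge)→760, (C,hash)→800, (C,nl)→2440 …(+1); best=600 via (B,hash)
  {ACD}: card=2000; try (D,hash)→1540, (D,merge)→2890, (D,nl_idx)→3940, (A,hash)→4520, (A,nl_idx)→7520, (A,merge)→9120 …(+2); best=1540 via (D,hash)
  {ABC}: card=800; try (B,hash)→1420, (B,nl_idx)→2740, (B,merge)→2820, (A,nl_idx)→3320, (A,hash)→4040, (A,merge)→4560 …(+2); best=1420 via (B,hash)
  {BCD}: card=2400; try (D,hash)→1440, (B,hash)→1800, (D,merge)→3110, (D,nl_idx)→4440, (B,nl_idx)→6720, (B,merge)→7600 …(+2); best=1440 via (D,hash)
  {ABCD}: card=8000; try (D,hash)→2820, (B,hash)→4020, (A,hash)→7040, (D,merge)→10570, (D,nl_idx)→14220, (B,nl_idx)→21540 …(+6); best=2820 via (D,hash)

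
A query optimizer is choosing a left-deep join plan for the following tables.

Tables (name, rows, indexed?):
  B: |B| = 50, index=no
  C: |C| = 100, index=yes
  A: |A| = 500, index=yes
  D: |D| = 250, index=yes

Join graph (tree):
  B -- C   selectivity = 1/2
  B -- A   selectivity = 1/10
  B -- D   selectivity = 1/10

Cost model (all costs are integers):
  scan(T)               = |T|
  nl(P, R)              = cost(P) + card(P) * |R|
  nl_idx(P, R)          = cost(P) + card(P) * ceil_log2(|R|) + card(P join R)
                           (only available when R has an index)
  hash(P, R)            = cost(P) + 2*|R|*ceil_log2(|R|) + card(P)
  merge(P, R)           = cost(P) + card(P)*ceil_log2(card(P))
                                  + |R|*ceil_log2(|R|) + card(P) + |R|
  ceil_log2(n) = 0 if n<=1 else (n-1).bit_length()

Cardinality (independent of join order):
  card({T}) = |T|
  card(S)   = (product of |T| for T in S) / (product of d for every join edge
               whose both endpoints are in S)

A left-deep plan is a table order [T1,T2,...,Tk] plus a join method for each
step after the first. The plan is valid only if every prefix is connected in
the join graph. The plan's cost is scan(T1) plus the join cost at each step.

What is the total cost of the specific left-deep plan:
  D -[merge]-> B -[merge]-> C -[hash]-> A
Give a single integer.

step 1: scan D: cost=250, card=250
step 2: join B via merge
    card(P join B) = 250*50/(10) = 1250
    cost = 250 + 250*8 + 50*6 + 250 + 50 = 2850
step 3: join C via merge
    card(P join C) = 1250*100/(2) = 62500
    cost = 2850 + 1250*11 + 100*7 + 1250 + 100 = 18650
step 4: join A via hash
    card(P join A) = 62500*500/(10) = 3125000
    cost = 18650 + 2*500*9 + 62500 = 90150

90150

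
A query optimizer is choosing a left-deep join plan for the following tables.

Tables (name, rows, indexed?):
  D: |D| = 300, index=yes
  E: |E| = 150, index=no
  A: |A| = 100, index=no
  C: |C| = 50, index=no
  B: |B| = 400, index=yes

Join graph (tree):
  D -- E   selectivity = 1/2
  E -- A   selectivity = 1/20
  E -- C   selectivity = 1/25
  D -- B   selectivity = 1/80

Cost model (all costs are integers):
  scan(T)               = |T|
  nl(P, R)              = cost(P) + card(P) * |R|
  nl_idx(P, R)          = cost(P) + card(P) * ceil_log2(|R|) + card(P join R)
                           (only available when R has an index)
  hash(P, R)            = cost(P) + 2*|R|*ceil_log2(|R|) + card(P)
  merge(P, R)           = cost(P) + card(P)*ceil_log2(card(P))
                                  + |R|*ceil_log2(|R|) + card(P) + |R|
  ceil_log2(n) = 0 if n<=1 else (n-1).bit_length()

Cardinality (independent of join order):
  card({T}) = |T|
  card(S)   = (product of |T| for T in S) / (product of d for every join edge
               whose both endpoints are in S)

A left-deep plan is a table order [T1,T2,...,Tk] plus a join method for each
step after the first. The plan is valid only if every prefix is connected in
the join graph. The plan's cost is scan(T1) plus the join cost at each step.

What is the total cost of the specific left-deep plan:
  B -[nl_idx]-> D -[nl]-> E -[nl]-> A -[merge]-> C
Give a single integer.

23293350

step 1: scan B: cost=400, card=400
step 2: join D via nl_idx
    card(P join D) = 400*300/(80) = 1500
    cost = 400 + 400*9 + 1500 = 5500
step 3: join E via nl
    card(P join E) = 1500*150/(2) = 112500
    cost = 5500 + 1500*150 = 230500
step 4: join A via nl
    card(P join A) = 112500*100/(20) = 562500
    cost = 230500 + 112500*100 = 11480500
step 5: join C via merge
    card(P join C) = 562500*50/(25) = 1125000
    cost = 11480500 + 562500*20 + 50*6 + 562500 + 50 = 23293350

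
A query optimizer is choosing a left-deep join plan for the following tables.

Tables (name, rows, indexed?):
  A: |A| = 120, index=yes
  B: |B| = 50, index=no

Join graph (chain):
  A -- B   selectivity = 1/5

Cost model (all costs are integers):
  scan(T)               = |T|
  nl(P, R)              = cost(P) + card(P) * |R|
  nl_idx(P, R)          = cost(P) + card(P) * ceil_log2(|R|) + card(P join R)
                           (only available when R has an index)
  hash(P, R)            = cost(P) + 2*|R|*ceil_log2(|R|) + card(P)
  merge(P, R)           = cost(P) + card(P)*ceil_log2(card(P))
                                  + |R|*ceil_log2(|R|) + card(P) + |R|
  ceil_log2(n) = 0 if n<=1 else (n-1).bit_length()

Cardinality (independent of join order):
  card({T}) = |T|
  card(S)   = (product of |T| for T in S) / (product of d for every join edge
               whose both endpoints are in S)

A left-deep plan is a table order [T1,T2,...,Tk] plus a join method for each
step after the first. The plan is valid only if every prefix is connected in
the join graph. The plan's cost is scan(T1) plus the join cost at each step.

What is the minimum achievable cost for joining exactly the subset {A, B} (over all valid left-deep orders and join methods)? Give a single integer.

840

Selinger DP over subsets of {A,B}:
  {A}: scan cost=120, card=120
  {B}: scan cost=50, card=50
  {AB}: card=1200; try (B,hash)→840, (A,merge)→1360, (B,merge)→1430, (A,nl_idx)→1600, (A,hash)→1780, (A,nl)→6050 …(+1); best=840 via (B,hash)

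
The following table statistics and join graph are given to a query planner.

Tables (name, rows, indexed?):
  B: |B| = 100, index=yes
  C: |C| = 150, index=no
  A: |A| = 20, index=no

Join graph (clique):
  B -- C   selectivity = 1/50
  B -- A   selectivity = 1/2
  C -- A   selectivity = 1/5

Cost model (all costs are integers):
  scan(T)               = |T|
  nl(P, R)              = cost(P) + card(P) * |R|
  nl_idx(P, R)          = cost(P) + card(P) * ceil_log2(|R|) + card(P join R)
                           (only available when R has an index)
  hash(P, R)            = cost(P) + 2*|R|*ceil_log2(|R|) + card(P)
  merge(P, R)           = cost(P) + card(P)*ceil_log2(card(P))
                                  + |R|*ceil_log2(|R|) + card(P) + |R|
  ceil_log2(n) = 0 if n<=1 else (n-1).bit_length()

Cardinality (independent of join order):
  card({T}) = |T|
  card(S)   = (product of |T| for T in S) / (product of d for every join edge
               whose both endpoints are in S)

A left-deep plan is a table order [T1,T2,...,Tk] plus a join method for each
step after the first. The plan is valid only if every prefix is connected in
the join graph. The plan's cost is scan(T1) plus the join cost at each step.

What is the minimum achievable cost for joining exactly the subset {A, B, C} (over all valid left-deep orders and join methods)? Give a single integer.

Selinger DP over subsets of {A,B,C}:
  {B}: scan cost=100, card=100
  {C}: scan cost=150, card=150
  {A}: scan cost=20, card=20
  {BC}: card=300; try (B,nl_idx)→1500, (B,hash)→1700, (C,merge)→2250, (B,merge)→2300, (C,hash)→2600, (C,nl)→15100 …(+1); best=1500 via (B,nl_idx)
  {AB}: card=1000; try (A,hash)→400, (B,merge)→940, (A,merge)→1020, (B,nl_idx)→1160, (B,hash)→1440, (B,nl)→2020 …(+1); best=400 via (A,hash)
  {AC}: card=600; try (A,hash)→500, (C,merge)→1490, (A,merge)→1620, (C,hash)→2440, (C,nl)→3020, (A,nl)→3150; best=500 via (A,hash)
  {ABC}: card=600; try (A,hash)→2000, (B,hash)→2500, (C,hash)→3800, (A,merge)→4620, (B,nl_idx)→5300, (A,nl)→7500 …(+4); best=2000 via (A,hash)

2000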